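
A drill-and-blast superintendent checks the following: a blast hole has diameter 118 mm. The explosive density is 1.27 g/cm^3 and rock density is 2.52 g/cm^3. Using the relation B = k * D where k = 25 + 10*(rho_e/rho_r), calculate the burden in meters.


First, compute k:
rho_e / rho_r = 1.27 / 2.52 = 0.503968254
k = 25 + 10 * 0.503968254 = 30.03968254
Then, compute burden:
B = k * D / 1000 = 30.03968254 * 118 / 1000
= 3544.68254 / 1000
= 3.5447 m

3.5447 m


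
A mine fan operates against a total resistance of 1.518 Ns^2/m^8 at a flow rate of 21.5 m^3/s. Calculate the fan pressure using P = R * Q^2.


701.6955 Pa

Compute Q^2:
Q^2 = 21.5^2 = 462.25
Compute pressure:
P = R * Q^2 = 1.518 * 462.25
= 701.6955 Pa


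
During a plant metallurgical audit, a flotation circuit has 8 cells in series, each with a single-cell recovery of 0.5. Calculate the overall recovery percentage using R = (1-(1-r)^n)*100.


99.6094%

Complement of single-cell recovery:
1 - r = 1 - 0.5 = 0.5
Raise to power n:
(1 - r)^8 = 0.5^8 = 0.00390625
Overall recovery:
R = (1 - 0.00390625) * 100
= 99.6094%


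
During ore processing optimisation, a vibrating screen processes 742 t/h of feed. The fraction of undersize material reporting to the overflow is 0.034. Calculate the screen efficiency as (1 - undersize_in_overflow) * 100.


96.6%

Screen efficiency = (1 - fraction of undersize in overflow) * 100
= (1 - 0.034) * 100
= 0.966 * 100
= 96.6%


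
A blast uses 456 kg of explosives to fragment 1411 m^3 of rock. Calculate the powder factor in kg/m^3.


Powder factor = explosive mass / rock volume
= 456 / 1411
= 0.3232 kg/m^3

0.3232 kg/m^3


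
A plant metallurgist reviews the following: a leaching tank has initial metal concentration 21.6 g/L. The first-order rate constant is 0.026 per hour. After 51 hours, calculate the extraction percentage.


Compute the exponent:
-k * t = -0.026 * 51 = -1.326
Remaining concentration:
C = 21.6 * exp(-1.326)
= 21.6 * 0.265537289
= 5.735605442 g/L
Extracted = 21.6 - 5.735605442 = 15.86439456 g/L
Extraction % = 15.86439456 / 21.6 * 100
= 73.4463%

73.4463%


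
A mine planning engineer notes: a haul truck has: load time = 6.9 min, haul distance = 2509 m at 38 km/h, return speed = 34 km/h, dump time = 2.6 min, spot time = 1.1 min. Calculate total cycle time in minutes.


18.9892 min

Convert haul speed to m/min: 38 * 1000/60 = 633.3333333 m/min
Haul time = 2509 / 633.3333333 = 3.961578947 min
Convert return speed to m/min: 34 * 1000/60 = 566.6666667 m/min
Return time = 2509 / 566.6666667 = 4.427647059 min
Total cycle time:
= 6.9 + 3.961578947 + 2.6 + 4.427647059 + 1.1
= 18.9892 min


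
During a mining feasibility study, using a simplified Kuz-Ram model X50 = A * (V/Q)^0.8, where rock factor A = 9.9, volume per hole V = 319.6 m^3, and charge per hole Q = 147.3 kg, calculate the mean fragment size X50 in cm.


Compute V/Q:
V/Q = 319.6 / 147.3 = 2.169721656
Raise to the power 0.8:
(V/Q)^0.8 = 2.169721656^0.8 = 1.85833163
Multiply by A:
X50 = 9.9 * 1.85833163
= 18.3975 cm

18.3975 cm


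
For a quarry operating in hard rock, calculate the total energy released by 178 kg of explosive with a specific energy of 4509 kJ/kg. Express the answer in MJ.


Energy = mass * specific_energy / 1000
= 178 * 4509 / 1000
= 802602 / 1000
= 802.602 MJ

802.602 MJ


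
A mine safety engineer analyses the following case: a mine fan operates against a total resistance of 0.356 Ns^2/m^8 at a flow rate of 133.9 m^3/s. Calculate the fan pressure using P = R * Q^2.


Compute Q^2:
Q^2 = 133.9^2 = 17929.21
Compute pressure:
P = R * Q^2 = 0.356 * 17929.21
= 6382.7988 Pa

6382.7988 Pa


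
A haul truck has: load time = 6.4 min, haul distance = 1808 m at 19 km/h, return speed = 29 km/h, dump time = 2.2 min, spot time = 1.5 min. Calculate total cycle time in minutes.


19.5502 min

Convert haul speed to m/min: 19 * 1000/60 = 316.6666667 m/min
Haul time = 1808 / 316.6666667 = 5.709473684 min
Convert return speed to m/min: 29 * 1000/60 = 483.3333333 m/min
Return time = 1808 / 483.3333333 = 3.740689655 min
Total cycle time:
= 6.4 + 5.709473684 + 2.2 + 3.740689655 + 1.5
= 19.5502 min


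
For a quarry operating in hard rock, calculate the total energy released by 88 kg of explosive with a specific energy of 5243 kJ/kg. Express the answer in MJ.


461.384 MJ

Energy = mass * specific_energy / 1000
= 88 * 5243 / 1000
= 461384 / 1000
= 461.384 MJ


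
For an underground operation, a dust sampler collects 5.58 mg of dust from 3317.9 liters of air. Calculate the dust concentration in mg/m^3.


Convert liters to m^3: 1 m^3 = 1000 L
Concentration = mass / volume * 1000
= 5.58 / 3317.9 * 1000
= 0.001681786672 * 1000
= 1.6818 mg/m^3

1.6818 mg/m^3


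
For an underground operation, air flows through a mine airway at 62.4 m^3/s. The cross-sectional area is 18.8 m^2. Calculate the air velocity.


Velocity = flow rate / cross-sectional area
= 62.4 / 18.8
= 3.3191 m/s

3.3191 m/s


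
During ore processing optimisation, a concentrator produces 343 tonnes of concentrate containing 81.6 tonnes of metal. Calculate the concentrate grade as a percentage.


Grade = (metal in concentrate / concentrate mass) * 100
= (81.6 / 343) * 100
= 0.2379008746 * 100
= 23.7901%

23.7901%


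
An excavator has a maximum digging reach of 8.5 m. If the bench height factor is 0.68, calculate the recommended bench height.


5.78 m

Bench height = reach * factor
= 8.5 * 0.68
= 5.78 m


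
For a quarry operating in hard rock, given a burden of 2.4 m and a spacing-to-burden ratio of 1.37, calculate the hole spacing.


Spacing = burden * ratio
= 2.4 * 1.37
= 3.288 m

3.288 m


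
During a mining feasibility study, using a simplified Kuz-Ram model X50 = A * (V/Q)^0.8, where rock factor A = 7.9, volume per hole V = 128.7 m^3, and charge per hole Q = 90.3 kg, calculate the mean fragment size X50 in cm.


Compute V/Q:
V/Q = 128.7 / 90.3 = 1.425249169
Raise to the power 0.8:
(V/Q)^0.8 = 1.425249169^0.8 = 1.327738771
Multiply by A:
X50 = 7.9 * 1.327738771
= 10.4891 cm

10.4891 cm


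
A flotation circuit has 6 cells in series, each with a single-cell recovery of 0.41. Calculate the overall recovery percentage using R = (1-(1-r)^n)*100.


95.7819%

Complement of single-cell recovery:
1 - r = 1 - 0.41 = 0.59
Raise to power n:
(1 - r)^6 = 0.59^6 = 0.04218053364
Overall recovery:
R = (1 - 0.04218053364) * 100
= 95.7819%


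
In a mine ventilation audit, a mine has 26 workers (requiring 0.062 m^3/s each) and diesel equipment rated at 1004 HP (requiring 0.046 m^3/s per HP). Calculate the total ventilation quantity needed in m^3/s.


Airflow for workers:
Q_people = 26 * 0.062 = 1.612 m^3/s
Airflow for diesel equipment:
Q_diesel = 1004 * 0.046 = 46.184 m^3/s
Total ventilation:
Q_total = 1.612 + 46.184
= 47.796 m^3/s

47.796 m^3/s


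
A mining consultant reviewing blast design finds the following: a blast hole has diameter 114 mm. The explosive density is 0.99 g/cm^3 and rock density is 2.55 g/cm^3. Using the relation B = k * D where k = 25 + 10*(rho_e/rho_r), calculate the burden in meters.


3.2926 m

First, compute k:
rho_e / rho_r = 0.99 / 2.55 = 0.3882352941
k = 25 + 10 * 0.3882352941 = 28.88235294
Then, compute burden:
B = k * D / 1000 = 28.88235294 * 114 / 1000
= 3292.588235 / 1000
= 3.2926 m


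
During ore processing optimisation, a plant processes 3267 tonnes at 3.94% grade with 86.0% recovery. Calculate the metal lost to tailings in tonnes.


Total metal in feed:
= 3267 * 3.94 / 100 = 128.7198 tonnes
Metal recovered:
= 128.7198 * 86.0 / 100 = 110.699028 tonnes
Metal lost to tailings:
= 128.7198 - 110.699028
= 18.0208 tonnes

18.0208 tonnes


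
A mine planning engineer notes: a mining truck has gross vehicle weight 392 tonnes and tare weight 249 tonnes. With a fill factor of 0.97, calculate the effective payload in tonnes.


138.71 tonnes

Maximum payload = gross - tare
= 392 - 249 = 143 tonnes
Effective payload = max payload * fill factor
= 143 * 0.97
= 138.71 tonnes


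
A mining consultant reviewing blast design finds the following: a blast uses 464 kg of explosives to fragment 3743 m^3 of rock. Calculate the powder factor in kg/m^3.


Powder factor = explosive mass / rock volume
= 464 / 3743
= 0.124 kg/m^3

0.124 kg/m^3


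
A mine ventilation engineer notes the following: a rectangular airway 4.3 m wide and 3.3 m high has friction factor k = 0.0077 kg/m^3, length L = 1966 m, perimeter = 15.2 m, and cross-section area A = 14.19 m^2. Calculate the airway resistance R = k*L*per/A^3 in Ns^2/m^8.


Compute the numerator:
k * L * per = 0.0077 * 1966 * 15.2
= 230.10064
Compute the denominator:
A^3 = 14.19^3 = 2857.243059
Resistance:
R = 230.10064 / 2857.243059
= 0.0805 Ns^2/m^8

0.0805 Ns^2/m^8


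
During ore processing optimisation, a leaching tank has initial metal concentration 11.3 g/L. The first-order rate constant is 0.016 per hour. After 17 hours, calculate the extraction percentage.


23.8146%

Compute the exponent:
-k * t = -0.016 * 17 = -0.272
Remaining concentration:
C = 11.3 * exp(-0.272)
= 11.3 * 0.7618542611
= 8.60895315 g/L
Extracted = 11.3 - 8.60895315 = 2.69104685 g/L
Extraction % = 2.69104685 / 11.3 * 100
= 23.8146%


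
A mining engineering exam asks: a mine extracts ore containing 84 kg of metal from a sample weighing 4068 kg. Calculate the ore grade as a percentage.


2.0649%

Ore grade = (metal mass / ore mass) * 100
= (84 / 4068) * 100
= 0.02064896755 * 100
= 2.0649%


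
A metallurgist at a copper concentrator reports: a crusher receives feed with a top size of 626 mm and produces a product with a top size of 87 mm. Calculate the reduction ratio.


Reduction ratio = feed size / product size
= 626 / 87
= 7.1954

7.1954


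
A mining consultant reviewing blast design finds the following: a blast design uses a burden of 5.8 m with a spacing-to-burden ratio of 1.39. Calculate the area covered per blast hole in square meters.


46.7596 m^2

First, find the spacing:
Spacing = burden * ratio = 5.8 * 1.39
= 8.062 m
Then, calculate the area:
Area = burden * spacing = 5.8 * 8.062
= 46.7596 m^2


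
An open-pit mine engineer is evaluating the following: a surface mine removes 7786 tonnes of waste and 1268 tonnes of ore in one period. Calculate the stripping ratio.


Stripping ratio = waste tonnage / ore tonnage
= 7786 / 1268
= 6.1404

6.1404


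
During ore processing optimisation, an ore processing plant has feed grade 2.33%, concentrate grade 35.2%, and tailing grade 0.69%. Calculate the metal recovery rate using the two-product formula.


Using the two-product formula:
R = 100 * c * (f - t) / (f * (c - t))
Numerator = 100 * 35.2 * (2.33 - 0.69)
= 100 * 35.2 * 1.64
= 5772.8
Denominator = 2.33 * (35.2 - 0.69)
= 2.33 * 34.51
= 80.4083
R = 5772.8 / 80.4083
= 71.7936%

71.7936%


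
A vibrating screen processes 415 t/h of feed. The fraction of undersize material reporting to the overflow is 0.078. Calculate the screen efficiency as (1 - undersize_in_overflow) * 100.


92.2%

Screen efficiency = (1 - fraction of undersize in overflow) * 100
= (1 - 0.078) * 100
= 0.922 * 100
= 92.2%


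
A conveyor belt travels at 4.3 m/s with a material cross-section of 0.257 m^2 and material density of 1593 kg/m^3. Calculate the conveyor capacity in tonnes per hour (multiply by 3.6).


Volumetric flow = speed * area
= 4.3 * 0.257 = 1.1051 m^3/s
Mass flow = volumetric * density
= 1.1051 * 1593 = 1760.4243 kg/s
Convert to t/h: multiply by 3.6
Capacity = 1760.4243 * 3.6
= 6337.5275 t/h

6337.5275 t/h


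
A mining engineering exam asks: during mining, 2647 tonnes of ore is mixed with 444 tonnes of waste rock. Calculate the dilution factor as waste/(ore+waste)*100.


14.3643%

Total material = ore + waste
= 2647 + 444 = 3091 tonnes
Dilution = waste / total * 100
= 444 / 3091 * 100
= 0.143642834 * 100
= 14.3643%


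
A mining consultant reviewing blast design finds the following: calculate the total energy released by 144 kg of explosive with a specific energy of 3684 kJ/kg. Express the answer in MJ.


Energy = mass * specific_energy / 1000
= 144 * 3684 / 1000
= 530496 / 1000
= 530.496 MJ

530.496 MJ


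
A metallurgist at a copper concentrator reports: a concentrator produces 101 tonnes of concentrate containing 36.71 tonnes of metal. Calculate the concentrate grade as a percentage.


Grade = (metal in concentrate / concentrate mass) * 100
= (36.71 / 101) * 100
= 0.3634653465 * 100
= 36.3465%

36.3465%


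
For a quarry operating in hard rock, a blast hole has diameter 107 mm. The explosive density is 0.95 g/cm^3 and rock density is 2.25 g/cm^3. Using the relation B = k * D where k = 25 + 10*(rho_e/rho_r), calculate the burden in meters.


First, compute k:
rho_e / rho_r = 0.95 / 2.25 = 0.4222222222
k = 25 + 10 * 0.4222222222 = 29.22222222
Then, compute burden:
B = k * D / 1000 = 29.22222222 * 107 / 1000
= 3126.777778 / 1000
= 3.1268 m

3.1268 m


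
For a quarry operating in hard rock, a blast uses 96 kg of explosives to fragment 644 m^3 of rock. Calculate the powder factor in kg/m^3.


0.1491 kg/m^3

Powder factor = explosive mass / rock volume
= 96 / 644
= 0.1491 kg/m^3


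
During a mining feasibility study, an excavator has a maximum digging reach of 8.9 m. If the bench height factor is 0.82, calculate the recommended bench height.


Bench height = reach * factor
= 8.9 * 0.82
= 7.298 m

7.298 m


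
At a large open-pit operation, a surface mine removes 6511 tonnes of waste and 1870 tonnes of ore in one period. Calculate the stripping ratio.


Stripping ratio = waste tonnage / ore tonnage
= 6511 / 1870
= 3.4818

3.4818


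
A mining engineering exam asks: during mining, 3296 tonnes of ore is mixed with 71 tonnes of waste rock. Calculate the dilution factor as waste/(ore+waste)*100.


Total material = ore + waste
= 3296 + 71 = 3367 tonnes
Dilution = waste / total * 100
= 71 / 3367 * 100
= 0.02108702109 * 100
= 2.1087%

2.1087%


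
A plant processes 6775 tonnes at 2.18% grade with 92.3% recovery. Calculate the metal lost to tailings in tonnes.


11.3725 tonnes

Total metal in feed:
= 6775 * 2.18 / 100 = 147.695 tonnes
Metal recovered:
= 147.695 * 92.3 / 100 = 136.322485 tonnes
Metal lost to tailings:
= 147.695 - 136.322485
= 11.3725 tonnes


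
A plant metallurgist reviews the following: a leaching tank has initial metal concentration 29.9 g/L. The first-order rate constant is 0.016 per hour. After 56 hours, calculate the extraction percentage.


Compute the exponent:
-k * t = -0.016 * 56 = -0.896
Remaining concentration:
C = 29.9 * exp(-0.896)
= 29.9 * 0.4081991953
= 12.20515594 g/L
Extracted = 29.9 - 12.20515594 = 17.69484406 g/L
Extraction % = 17.69484406 / 29.9 * 100
= 59.1801%

59.1801%


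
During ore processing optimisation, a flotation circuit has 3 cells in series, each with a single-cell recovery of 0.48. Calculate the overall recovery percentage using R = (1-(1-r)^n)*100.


85.9392%

Complement of single-cell recovery:
1 - r = 1 - 0.48 = 0.52
Raise to power n:
(1 - r)^3 = 0.52^3 = 0.140608
Overall recovery:
R = (1 - 0.140608) * 100
= 85.9392%


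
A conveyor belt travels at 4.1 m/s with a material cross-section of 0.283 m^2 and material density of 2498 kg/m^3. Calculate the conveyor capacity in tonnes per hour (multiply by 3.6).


10434.3458 t/h

Volumetric flow = speed * area
= 4.1 * 0.283 = 1.1603 m^3/s
Mass flow = volumetric * density
= 1.1603 * 2498 = 2898.4294 kg/s
Convert to t/h: multiply by 3.6
Capacity = 2898.4294 * 3.6
= 10434.3458 t/h


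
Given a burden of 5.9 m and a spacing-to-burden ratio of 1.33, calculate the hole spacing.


Spacing = burden * ratio
= 5.9 * 1.33
= 7.847 m

7.847 m


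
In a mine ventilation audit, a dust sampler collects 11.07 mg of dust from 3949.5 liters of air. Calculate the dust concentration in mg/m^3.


Convert liters to m^3: 1 m^3 = 1000 L
Concentration = mass / volume * 1000
= 11.07 / 3949.5 * 1000
= 0.002802886441 * 1000
= 2.8029 mg/m^3

2.8029 mg/m^3


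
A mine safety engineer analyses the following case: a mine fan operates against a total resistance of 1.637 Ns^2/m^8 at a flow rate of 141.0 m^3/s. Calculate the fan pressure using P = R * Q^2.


Compute Q^2:
Q^2 = 141.0^2 = 19881.0
Compute pressure:
P = R * Q^2 = 1.637 * 19881.0
= 32545.197 Pa

32545.197 Pa


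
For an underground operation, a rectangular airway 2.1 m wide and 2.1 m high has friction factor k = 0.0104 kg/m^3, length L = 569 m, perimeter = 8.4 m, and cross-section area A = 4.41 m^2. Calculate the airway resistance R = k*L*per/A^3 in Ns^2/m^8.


Compute the numerator:
k * L * per = 0.0104 * 569 * 8.4
= 49.70784
Compute the denominator:
A^3 = 4.41^3 = 85.766121
Resistance:
R = 49.70784 / 85.766121
= 0.5796 Ns^2/m^8

0.5796 Ns^2/m^8


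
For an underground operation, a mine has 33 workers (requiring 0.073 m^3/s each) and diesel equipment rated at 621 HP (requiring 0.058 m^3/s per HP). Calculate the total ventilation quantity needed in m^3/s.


Airflow for workers:
Q_people = 33 * 0.073 = 2.409 m^3/s
Airflow for diesel equipment:
Q_diesel = 621 * 0.058 = 36.018 m^3/s
Total ventilation:
Q_total = 2.409 + 36.018
= 38.427 m^3/s

38.427 m^3/s


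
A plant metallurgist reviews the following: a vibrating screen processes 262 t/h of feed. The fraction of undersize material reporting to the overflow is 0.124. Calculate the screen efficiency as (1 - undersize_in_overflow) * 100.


87.6%

Screen efficiency = (1 - fraction of undersize in overflow) * 100
= (1 - 0.124) * 100
= 0.876 * 100
= 87.6%


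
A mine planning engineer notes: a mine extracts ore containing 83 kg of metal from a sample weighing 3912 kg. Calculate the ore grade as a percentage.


2.1217%

Ore grade = (metal mass / ore mass) * 100
= (83 / 3912) * 100
= 0.02121676892 * 100
= 2.1217%


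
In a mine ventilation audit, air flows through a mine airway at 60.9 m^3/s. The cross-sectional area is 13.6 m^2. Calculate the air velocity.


4.4779 m/s

Velocity = flow rate / cross-sectional area
= 60.9 / 13.6
= 4.4779 m/s


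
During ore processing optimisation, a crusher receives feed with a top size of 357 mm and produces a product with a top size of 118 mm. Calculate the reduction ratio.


Reduction ratio = feed size / product size
= 357 / 118
= 3.0254

3.0254


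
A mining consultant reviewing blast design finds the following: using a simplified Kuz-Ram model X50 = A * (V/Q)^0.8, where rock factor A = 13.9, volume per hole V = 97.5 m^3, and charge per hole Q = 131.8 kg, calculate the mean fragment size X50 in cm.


10.9216 cm

Compute V/Q:
V/Q = 97.5 / 131.8 = 0.7397572079
Raise to the power 0.8:
(V/Q)^0.8 = 0.7397572079^0.8 = 0.7857264342
Multiply by A:
X50 = 13.9 * 0.7857264342
= 10.9216 cm


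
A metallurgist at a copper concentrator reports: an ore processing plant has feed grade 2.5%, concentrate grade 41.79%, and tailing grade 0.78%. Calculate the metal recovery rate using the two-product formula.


Using the two-product formula:
R = 100 * c * (f - t) / (f * (c - t))
Numerator = 100 * 41.79 * (2.5 - 0.78)
= 100 * 41.79 * 1.72
= 7187.88
Denominator = 2.5 * (41.79 - 0.78)
= 2.5 * 41.01
= 102.525
R = 7187.88 / 102.525
= 70.1086%

70.1086%


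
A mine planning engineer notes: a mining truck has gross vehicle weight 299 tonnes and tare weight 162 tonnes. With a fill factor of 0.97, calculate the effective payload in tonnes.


Maximum payload = gross - tare
= 299 - 162 = 137 tonnes
Effective payload = max payload * fill factor
= 137 * 0.97
= 132.89 tonnes

132.89 tonnes


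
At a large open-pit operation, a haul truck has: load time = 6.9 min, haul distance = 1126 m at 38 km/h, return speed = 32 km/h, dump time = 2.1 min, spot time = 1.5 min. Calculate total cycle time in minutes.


14.3891 min

Convert haul speed to m/min: 38 * 1000/60 = 633.3333333 m/min
Haul time = 1126 / 633.3333333 = 1.777894737 min
Convert return speed to m/min: 32 * 1000/60 = 533.3333333 m/min
Return time = 1126 / 533.3333333 = 2.11125 min
Total cycle time:
= 6.9 + 1.777894737 + 2.1 + 2.11125 + 1.5
= 14.3891 min


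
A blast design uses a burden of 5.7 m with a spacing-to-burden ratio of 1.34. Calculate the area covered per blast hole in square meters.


First, find the spacing:
Spacing = burden * ratio = 5.7 * 1.34
= 7.638 m
Then, calculate the area:
Area = burden * spacing = 5.7 * 7.638
= 43.5366 m^2

43.5366 m^2


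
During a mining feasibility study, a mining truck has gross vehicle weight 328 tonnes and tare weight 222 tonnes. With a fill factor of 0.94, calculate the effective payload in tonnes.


99.64 tonnes

Maximum payload = gross - tare
= 328 - 222 = 106 tonnes
Effective payload = max payload * fill factor
= 106 * 0.94
= 99.64 tonnes


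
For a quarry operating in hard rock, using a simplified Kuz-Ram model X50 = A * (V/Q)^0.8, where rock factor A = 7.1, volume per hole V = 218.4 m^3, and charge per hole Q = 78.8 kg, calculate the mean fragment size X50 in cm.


Compute V/Q:
V/Q = 218.4 / 78.8 = 2.771573604
Raise to the power 0.8:
(V/Q)^0.8 = 2.771573604^0.8 = 2.26037832
Multiply by A:
X50 = 7.1 * 2.26037832
= 16.0487 cm

16.0487 cm


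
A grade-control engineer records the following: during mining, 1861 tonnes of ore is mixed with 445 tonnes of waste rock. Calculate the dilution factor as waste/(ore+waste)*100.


Total material = ore + waste
= 1861 + 445 = 2306 tonnes
Dilution = waste / total * 100
= 445 / 2306 * 100
= 0.1929748482 * 100
= 19.2975%

19.2975%


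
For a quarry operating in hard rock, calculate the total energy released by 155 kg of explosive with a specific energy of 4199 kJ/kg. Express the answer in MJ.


Energy = mass * specific_energy / 1000
= 155 * 4199 / 1000
= 650845 / 1000
= 650.845 MJ

650.845 MJ


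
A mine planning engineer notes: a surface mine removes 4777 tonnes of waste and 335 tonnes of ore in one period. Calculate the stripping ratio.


14.2597

Stripping ratio = waste tonnage / ore tonnage
= 4777 / 335
= 14.2597


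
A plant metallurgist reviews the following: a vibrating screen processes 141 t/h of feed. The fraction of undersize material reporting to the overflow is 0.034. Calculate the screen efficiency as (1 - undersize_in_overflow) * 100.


96.6%

Screen efficiency = (1 - fraction of undersize in overflow) * 100
= (1 - 0.034) * 100
= 0.966 * 100
= 96.6%


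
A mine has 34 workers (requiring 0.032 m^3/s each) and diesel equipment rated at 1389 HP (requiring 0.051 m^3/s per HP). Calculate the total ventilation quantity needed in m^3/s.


71.927 m^3/s

Airflow for workers:
Q_people = 34 * 0.032 = 1.088 m^3/s
Airflow for diesel equipment:
Q_diesel = 1389 * 0.051 = 70.839 m^3/s
Total ventilation:
Q_total = 1.088 + 70.839
= 71.927 m^3/s


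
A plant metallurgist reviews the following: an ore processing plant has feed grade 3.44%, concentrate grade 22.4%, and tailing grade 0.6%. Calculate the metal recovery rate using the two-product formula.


84.8304%

Using the two-product formula:
R = 100 * c * (f - t) / (f * (c - t))
Numerator = 100 * 22.4 * (3.44 - 0.6)
= 100 * 22.4 * 2.84
= 6361.6
Denominator = 3.44 * (22.4 - 0.6)
= 3.44 * 21.8
= 74.992
R = 6361.6 / 74.992
= 84.8304%


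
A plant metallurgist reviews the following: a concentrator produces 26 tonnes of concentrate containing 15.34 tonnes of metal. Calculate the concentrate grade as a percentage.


59.0%

Grade = (metal in concentrate / concentrate mass) * 100
= (15.34 / 26) * 100
= 0.59 * 100
= 59.0%


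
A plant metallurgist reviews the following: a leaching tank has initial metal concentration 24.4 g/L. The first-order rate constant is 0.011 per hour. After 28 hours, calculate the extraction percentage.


26.5085%

Compute the exponent:
-k * t = -0.011 * 28 = -0.308
Remaining concentration:
C = 24.4 * exp(-0.308)
= 24.4 * 0.734915318
= 17.93193376 g/L
Extracted = 24.4 - 17.93193376 = 6.468066241 g/L
Extraction % = 6.468066241 / 24.4 * 100
= 26.5085%


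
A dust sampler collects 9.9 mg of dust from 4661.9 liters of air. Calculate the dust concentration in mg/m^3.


2.1236 mg/m^3

Convert liters to m^3: 1 m^3 = 1000 L
Concentration = mass / volume * 1000
= 9.9 / 4661.9 * 1000
= 0.002123597675 * 1000
= 2.1236 mg/m^3


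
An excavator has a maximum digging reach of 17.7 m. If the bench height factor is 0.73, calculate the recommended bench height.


12.921 m

Bench height = reach * factor
= 17.7 * 0.73
= 12.921 m


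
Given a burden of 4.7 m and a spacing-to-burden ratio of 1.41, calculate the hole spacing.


6.627 m

Spacing = burden * ratio
= 4.7 * 1.41
= 6.627 m


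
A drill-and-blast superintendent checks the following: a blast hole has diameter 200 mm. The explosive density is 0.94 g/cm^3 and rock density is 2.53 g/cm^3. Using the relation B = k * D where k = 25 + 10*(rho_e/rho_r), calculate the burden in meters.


5.7431 m

First, compute k:
rho_e / rho_r = 0.94 / 2.53 = 0.371541502
k = 25 + 10 * 0.371541502 = 28.71541502
Then, compute burden:
B = k * D / 1000 = 28.71541502 * 200 / 1000
= 5743.083004 / 1000
= 5.7431 m


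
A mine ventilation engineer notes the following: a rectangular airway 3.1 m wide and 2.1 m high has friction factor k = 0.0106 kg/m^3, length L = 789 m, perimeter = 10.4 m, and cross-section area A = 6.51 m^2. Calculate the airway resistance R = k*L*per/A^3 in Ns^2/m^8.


Compute the numerator:
k * L * per = 0.0106 * 789 * 10.4
= 86.97936
Compute the denominator:
A^3 = 6.51^3 = 275.894451
Resistance:
R = 86.97936 / 275.894451
= 0.3153 Ns^2/m^8

0.3153 Ns^2/m^8


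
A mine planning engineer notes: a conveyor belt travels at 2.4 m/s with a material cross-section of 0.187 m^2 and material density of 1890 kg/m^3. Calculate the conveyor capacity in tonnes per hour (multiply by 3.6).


3053.6352 t/h

Volumetric flow = speed * area
= 2.4 * 0.187 = 0.4488 m^3/s
Mass flow = volumetric * density
= 0.4488 * 1890 = 848.232 kg/s
Convert to t/h: multiply by 3.6
Capacity = 848.232 * 3.6
= 3053.6352 t/h


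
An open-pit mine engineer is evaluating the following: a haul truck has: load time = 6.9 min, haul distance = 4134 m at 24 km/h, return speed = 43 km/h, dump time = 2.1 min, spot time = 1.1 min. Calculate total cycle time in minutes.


Convert haul speed to m/min: 24 * 1000/60 = 400 m/min
Haul time = 4134 / 400 = 10.335 min
Convert return speed to m/min: 43 * 1000/60 = 716.6666667 m/min
Return time = 4134 / 716.6666667 = 5.768372093 min
Total cycle time:
= 6.9 + 10.335 + 2.1 + 5.768372093 + 1.1
= 26.2034 min

26.2034 min


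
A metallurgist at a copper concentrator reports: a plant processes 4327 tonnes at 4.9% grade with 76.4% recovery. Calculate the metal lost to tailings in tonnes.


50.0374 tonnes

Total metal in feed:
= 4327 * 4.9 / 100 = 212.023 tonnes
Metal recovered:
= 212.023 * 76.4 / 100 = 161.985572 tonnes
Metal lost to tailings:
= 212.023 - 161.985572
= 50.0374 tonnes


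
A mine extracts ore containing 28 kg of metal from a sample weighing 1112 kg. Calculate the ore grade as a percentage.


Ore grade = (metal mass / ore mass) * 100
= (28 / 1112) * 100
= 0.02517985612 * 100
= 2.518%

2.518%


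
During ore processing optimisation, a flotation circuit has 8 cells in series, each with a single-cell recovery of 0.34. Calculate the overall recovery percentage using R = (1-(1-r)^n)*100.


Complement of single-cell recovery:
1 - r = 1 - 0.34 = 0.66
Raise to power n:
(1 - r)^8 = 0.66^8 = 0.03600406063
Overall recovery:
R = (1 - 0.03600406063) * 100
= 96.3996%

96.3996%


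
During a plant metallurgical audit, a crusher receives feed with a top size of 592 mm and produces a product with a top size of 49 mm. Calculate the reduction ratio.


Reduction ratio = feed size / product size
= 592 / 49
= 12.0816

12.0816


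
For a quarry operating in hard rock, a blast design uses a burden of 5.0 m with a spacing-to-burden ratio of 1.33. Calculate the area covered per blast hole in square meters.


33.25 m^2

First, find the spacing:
Spacing = burden * ratio = 5.0 * 1.33
= 6.65 m
Then, calculate the area:
Area = burden * spacing = 5.0 * 6.65
= 33.25 m^2


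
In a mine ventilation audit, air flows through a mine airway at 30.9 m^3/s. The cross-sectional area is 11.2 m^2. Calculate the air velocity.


Velocity = flow rate / cross-sectional area
= 30.9 / 11.2
= 2.7589 m/s

2.7589 m/s


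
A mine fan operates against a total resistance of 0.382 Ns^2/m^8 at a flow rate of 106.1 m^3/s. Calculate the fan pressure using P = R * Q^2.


Compute Q^2:
Q^2 = 106.1^2 = 11257.21
Compute pressure:
P = R * Q^2 = 0.382 * 11257.21
= 4300.2542 Pa

4300.2542 Pa


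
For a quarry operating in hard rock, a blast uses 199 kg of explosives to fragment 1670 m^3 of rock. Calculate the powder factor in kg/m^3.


0.1192 kg/m^3

Powder factor = explosive mass / rock volume
= 199 / 1670
= 0.1192 kg/m^3


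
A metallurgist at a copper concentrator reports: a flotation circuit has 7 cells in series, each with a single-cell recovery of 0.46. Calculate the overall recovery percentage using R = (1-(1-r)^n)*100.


Complement of single-cell recovery:
1 - r = 1 - 0.46 = 0.54
Raise to power n:
(1 - r)^7 = 0.54^7 = 0.0133892521
Overall recovery:
R = (1 - 0.0133892521) * 100
= 98.6611%

98.6611%


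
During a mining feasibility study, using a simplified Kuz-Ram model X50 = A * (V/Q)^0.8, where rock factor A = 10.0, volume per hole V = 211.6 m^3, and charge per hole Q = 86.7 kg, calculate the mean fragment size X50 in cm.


Compute V/Q:
V/Q = 211.6 / 86.7 = 2.440599769
Raise to the power 0.8:
(V/Q)^0.8 = 2.440599769^0.8 = 2.041725029
Multiply by A:
X50 = 10.0 * 2.041725029
= 20.4173 cm

20.4173 cm


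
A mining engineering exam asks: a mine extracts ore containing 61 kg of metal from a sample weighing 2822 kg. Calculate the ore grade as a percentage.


2.1616%

Ore grade = (metal mass / ore mass) * 100
= (61 / 2822) * 100
= 0.02161587527 * 100
= 2.1616%


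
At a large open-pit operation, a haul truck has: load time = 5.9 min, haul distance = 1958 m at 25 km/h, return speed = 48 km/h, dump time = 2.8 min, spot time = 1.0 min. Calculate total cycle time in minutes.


Convert haul speed to m/min: 25 * 1000/60 = 416.6666667 m/min
Haul time = 1958 / 416.6666667 = 4.6992 min
Convert return speed to m/min: 48 * 1000/60 = 800 m/min
Return time = 1958 / 800 = 2.4475 min
Total cycle time:
= 5.9 + 4.6992 + 2.8 + 2.4475 + 1.0
= 16.8467 min

16.8467 min


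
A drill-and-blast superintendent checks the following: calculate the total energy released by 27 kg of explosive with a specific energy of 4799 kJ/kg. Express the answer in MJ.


Energy = mass * specific_energy / 1000
= 27 * 4799 / 1000
= 129573 / 1000
= 129.573 MJ

129.573 MJ


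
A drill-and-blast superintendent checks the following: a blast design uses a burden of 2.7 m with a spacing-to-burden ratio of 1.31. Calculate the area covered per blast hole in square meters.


First, find the spacing:
Spacing = burden * ratio = 2.7 * 1.31
= 3.537 m
Then, calculate the area:
Area = burden * spacing = 2.7 * 3.537
= 9.5499 m^2

9.5499 m^2


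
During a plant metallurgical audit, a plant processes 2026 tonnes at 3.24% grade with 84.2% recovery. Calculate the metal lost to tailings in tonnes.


10.3715 tonnes

Total metal in feed:
= 2026 * 3.24 / 100 = 65.6424 tonnes
Metal recovered:
= 65.6424 * 84.2 / 100 = 55.2709008 tonnes
Metal lost to tailings:
= 65.6424 - 55.2709008
= 10.3715 tonnes


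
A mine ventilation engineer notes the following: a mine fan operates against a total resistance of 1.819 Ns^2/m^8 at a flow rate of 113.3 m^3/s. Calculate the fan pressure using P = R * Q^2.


23350.3029 Pa

Compute Q^2:
Q^2 = 113.3^2 = 12836.89
Compute pressure:
P = R * Q^2 = 1.819 * 12836.89
= 23350.3029 Pa


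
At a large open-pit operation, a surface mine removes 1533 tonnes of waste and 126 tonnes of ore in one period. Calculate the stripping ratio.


12.1667

Stripping ratio = waste tonnage / ore tonnage
= 1533 / 126
= 12.1667


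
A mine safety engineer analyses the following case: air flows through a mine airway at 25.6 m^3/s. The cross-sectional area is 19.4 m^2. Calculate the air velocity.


Velocity = flow rate / cross-sectional area
= 25.6 / 19.4
= 1.3196 m/s

1.3196 m/s


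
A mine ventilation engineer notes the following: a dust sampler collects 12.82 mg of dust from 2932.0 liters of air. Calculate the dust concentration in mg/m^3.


4.3724 mg/m^3

Convert liters to m^3: 1 m^3 = 1000 L
Concentration = mass / volume * 1000
= 12.82 / 2932.0 * 1000
= 0.004372442019 * 1000
= 4.3724 mg/m^3


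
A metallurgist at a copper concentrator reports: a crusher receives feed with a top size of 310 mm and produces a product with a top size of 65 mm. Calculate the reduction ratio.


Reduction ratio = feed size / product size
= 310 / 65
= 4.7692

4.7692


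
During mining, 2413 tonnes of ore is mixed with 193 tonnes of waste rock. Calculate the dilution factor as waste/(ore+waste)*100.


Total material = ore + waste
= 2413 + 193 = 2606 tonnes
Dilution = waste / total * 100
= 193 / 2606 * 100
= 0.07405986186 * 100
= 7.406%

7.406%


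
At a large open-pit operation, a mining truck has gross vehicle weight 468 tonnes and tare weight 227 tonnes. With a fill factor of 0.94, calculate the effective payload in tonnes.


Maximum payload = gross - tare
= 468 - 227 = 241 tonnes
Effective payload = max payload * fill factor
= 241 * 0.94
= 226.54 tonnes

226.54 tonnes


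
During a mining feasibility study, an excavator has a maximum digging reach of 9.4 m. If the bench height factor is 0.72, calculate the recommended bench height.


6.768 m

Bench height = reach * factor
= 9.4 * 0.72
= 6.768 m


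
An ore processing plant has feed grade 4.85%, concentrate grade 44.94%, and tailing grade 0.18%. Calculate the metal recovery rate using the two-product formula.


Using the two-product formula:
R = 100 * c * (f - t) / (f * (c - t))
Numerator = 100 * 44.94 * (4.85 - 0.18)
= 100 * 44.94 * 4.67
= 20986.98
Denominator = 4.85 * (44.94 - 0.18)
= 4.85 * 44.76
= 217.086
R = 20986.98 / 217.086
= 96.6759%

96.6759%


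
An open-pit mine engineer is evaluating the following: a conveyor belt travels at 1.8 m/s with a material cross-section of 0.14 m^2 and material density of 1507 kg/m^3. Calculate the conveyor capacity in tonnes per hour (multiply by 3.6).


1367.1504 t/h

Volumetric flow = speed * area
= 1.8 * 0.14 = 0.252 m^3/s
Mass flow = volumetric * density
= 0.252 * 1507 = 379.764 kg/s
Convert to t/h: multiply by 3.6
Capacity = 379.764 * 3.6
= 1367.1504 t/h


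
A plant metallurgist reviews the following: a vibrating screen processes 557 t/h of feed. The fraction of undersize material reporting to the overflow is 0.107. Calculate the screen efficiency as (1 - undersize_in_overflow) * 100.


89.3%

Screen efficiency = (1 - fraction of undersize in overflow) * 100
= (1 - 0.107) * 100
= 0.893 * 100
= 89.3%


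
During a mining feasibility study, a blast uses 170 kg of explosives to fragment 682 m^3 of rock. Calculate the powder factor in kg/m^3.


Powder factor = explosive mass / rock volume
= 170 / 682
= 0.2493 kg/m^3

0.2493 kg/m^3


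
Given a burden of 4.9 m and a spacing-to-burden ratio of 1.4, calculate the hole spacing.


Spacing = burden * ratio
= 4.9 * 1.4
= 6.86 m

6.86 m


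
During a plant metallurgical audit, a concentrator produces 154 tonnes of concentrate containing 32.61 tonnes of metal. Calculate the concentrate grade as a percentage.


21.1753%

Grade = (metal in concentrate / concentrate mass) * 100
= (32.61 / 154) * 100
= 0.2117532468 * 100
= 21.1753%


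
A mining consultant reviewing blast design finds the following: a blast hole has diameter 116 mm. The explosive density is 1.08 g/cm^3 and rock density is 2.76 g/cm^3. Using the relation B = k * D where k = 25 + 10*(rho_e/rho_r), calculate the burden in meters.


3.3539 m

First, compute k:
rho_e / rho_r = 1.08 / 2.76 = 0.3913043478
k = 25 + 10 * 0.3913043478 = 28.91304348
Then, compute burden:
B = k * D / 1000 = 28.91304348 * 116 / 1000
= 3353.913043 / 1000
= 3.3539 m


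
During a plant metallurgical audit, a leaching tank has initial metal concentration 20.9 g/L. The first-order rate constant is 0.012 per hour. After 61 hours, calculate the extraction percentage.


51.9054%

Compute the exponent:
-k * t = -0.012 * 61 = -0.732
Remaining concentration:
C = 20.9 * exp(-0.732)
= 20.9 * 0.4809461353
= 10.05177423 g/L
Extracted = 20.9 - 10.05177423 = 10.84822577 g/L
Extraction % = 10.84822577 / 20.9 * 100
= 51.9054%


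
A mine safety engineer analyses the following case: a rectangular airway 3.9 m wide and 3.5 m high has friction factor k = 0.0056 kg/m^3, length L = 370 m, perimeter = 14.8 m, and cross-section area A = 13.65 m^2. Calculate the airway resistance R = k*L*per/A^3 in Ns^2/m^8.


Compute the numerator:
k * L * per = 0.0056 * 370 * 14.8
= 30.6656
Compute the denominator:
A^3 = 13.65^3 = 2543.302125
Resistance:
R = 30.6656 / 2543.302125
= 0.0121 Ns^2/m^8

0.0121 Ns^2/m^8


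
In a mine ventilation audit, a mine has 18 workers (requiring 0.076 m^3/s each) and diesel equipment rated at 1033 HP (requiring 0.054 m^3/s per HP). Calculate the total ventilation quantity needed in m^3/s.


57.15 m^3/s

Airflow for workers:
Q_people = 18 * 0.076 = 1.368 m^3/s
Airflow for diesel equipment:
Q_diesel = 1033 * 0.054 = 55.782 m^3/s
Total ventilation:
Q_total = 1.368 + 55.782
= 57.15 m^3/s


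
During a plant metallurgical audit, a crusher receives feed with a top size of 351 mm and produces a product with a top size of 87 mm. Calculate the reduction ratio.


Reduction ratio = feed size / product size
= 351 / 87
= 4.0345

4.0345


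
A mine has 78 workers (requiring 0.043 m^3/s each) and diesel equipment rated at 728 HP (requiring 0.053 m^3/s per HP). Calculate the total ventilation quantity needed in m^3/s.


Airflow for workers:
Q_people = 78 * 0.043 = 3.354 m^3/s
Airflow for diesel equipment:
Q_diesel = 728 * 0.053 = 38.584 m^3/s
Total ventilation:
Q_total = 3.354 + 38.584
= 41.938 m^3/s

41.938 m^3/s


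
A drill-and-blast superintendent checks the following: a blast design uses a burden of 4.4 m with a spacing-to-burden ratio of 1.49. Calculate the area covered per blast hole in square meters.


First, find the spacing:
Spacing = burden * ratio = 4.4 * 1.49
= 6.556 m
Then, calculate the area:
Area = burden * spacing = 4.4 * 6.556
= 28.8464 m^2

28.8464 m^2


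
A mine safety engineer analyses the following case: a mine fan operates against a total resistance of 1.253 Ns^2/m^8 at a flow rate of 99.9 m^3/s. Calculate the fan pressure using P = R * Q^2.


12504.9525 Pa

Compute Q^2:
Q^2 = 99.9^2 = 9980.01
Compute pressure:
P = R * Q^2 = 1.253 * 9980.01
= 12504.9525 Pa


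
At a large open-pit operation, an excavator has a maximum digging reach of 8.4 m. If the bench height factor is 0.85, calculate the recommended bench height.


7.14 m

Bench height = reach * factor
= 8.4 * 0.85
= 7.14 m


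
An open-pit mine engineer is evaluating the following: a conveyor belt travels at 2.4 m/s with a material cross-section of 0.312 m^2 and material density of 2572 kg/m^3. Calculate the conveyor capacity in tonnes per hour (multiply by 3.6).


Volumetric flow = speed * area
= 2.4 * 0.312 = 0.7488 m^3/s
Mass flow = volumetric * density
= 0.7488 * 2572 = 1925.9136 kg/s
Convert to t/h: multiply by 3.6
Capacity = 1925.9136 * 3.6
= 6933.289 t/h

6933.289 t/h


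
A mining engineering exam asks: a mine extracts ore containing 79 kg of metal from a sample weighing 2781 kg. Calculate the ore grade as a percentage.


2.8407%

Ore grade = (metal mass / ore mass) * 100
= (79 / 2781) * 100
= 0.02840704782 * 100
= 2.8407%


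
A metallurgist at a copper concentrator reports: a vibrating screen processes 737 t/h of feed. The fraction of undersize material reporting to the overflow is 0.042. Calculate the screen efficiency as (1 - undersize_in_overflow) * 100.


Screen efficiency = (1 - fraction of undersize in overflow) * 100
= (1 - 0.042) * 100
= 0.958 * 100
= 95.8%

95.8%
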